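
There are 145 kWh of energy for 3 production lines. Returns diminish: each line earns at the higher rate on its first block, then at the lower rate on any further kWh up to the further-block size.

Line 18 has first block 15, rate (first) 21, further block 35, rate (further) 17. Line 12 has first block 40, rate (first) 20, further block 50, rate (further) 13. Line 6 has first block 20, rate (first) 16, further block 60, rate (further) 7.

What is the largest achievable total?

2485

Rank every tier by rate: Line 18/tier1 21 > Line 12/tier1 20 > Line 18/tier2 17 > Line 6/tier1 16 > Line 12/tier2 13 > Line 6/tier2 7.
Line 18 tier1 at 21: fill all 15 → 130 left.
Line 12/tier1 (20): +40 → 90 left.
Line 18 tier2 at 17: fill all 35 → 55 left.
Line 6 tier1 at 16: fill all 20 → 35 left.
Line 12/tier2: +35 of 50 at 13; pool empty.
Total = 21×15 + 20×40 + 17×35 + 16×20 + 13×35 = 2485.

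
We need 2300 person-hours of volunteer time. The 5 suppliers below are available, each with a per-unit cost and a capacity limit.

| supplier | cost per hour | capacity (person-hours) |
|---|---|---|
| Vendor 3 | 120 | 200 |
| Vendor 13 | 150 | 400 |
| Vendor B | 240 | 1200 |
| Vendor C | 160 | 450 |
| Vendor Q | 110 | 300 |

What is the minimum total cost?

Fill from the cheapest supplier first.
Vendor Q (110): use full 300 ; 2000 person-hours to go.
Take 200 from Vendor 3 at 120 ; need 1800 more.
Vendor 13 at 150: take all 400 person-hours ; 1400 still needed.
Take 450 from Vendor C at 160 ; need 950 more.
Take 950 from Vendor B at 240 to finish.
Cost = 300×110 + 200×120 + 400×150 + 450×160 + 950×240 = 417000.

417000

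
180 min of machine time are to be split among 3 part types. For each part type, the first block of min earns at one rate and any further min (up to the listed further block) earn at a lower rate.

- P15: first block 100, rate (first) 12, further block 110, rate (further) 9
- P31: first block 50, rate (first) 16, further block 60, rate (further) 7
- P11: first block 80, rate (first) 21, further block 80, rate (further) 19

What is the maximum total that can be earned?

Rank every tier by rate: P11/first 21 > P11/second 19 > P31/first 16 > P15/first 12 > P15/second 9 > P31/second 7.
P11 first at 21: fill all 80 — 100 left.
P11 second at 19: fill all 80 — 20 left.
P31/first: +20 of 50 at 16; pool empty.
Total = 21×80 + 19×80 + 16×20 = 3520.

3520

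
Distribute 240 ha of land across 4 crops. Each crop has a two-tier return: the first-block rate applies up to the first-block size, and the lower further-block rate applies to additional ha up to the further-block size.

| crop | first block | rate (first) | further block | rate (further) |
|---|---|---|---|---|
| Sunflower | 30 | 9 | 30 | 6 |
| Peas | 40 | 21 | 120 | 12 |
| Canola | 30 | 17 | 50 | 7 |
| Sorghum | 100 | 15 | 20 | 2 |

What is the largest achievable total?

3690

Rank every tier by rate: Peas/first 21 > Canola/first 17 > Sorghum/first 15 > Peas/second 12 > Sunflower/first 9 > Canola/second 7 > Sunflower/second 6 > Sorghum/second 2.
Peas first at 21: fill all 40 → 200 left.
Canola/first (17): +30 → 170 left.
Fill Sorghum first block (100 at 15) → 70 left.
Peas/second: +70 of 120 at 12; pool empty.
Total = 21×40 + 17×30 + 15×100 + 12×70 = 3690.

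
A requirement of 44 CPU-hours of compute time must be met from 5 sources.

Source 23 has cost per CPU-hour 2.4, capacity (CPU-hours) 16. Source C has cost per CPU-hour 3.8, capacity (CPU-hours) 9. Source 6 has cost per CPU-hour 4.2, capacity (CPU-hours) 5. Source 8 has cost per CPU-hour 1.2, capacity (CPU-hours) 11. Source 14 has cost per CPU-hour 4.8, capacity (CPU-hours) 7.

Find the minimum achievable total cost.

121.2

Fill from the cheapest source first.
Source 8 (1.2): use full 11 → 33 CPU-hours to go.
Source 23 (2.4): use full 16 → 17 CPU-hours to go.
Source C (3.8): use full 9 → 8 CPU-hours to go.
Source 6 at 4.2: take all 5 CPU-hours → 3 still needed.
Source 14 at 4.8: take 3 of its 7 → requirement met.
Cost = 11×1.2 + 16×2.4 + 9×3.8 + 5×4.2 + 3×4.8 = 121.2.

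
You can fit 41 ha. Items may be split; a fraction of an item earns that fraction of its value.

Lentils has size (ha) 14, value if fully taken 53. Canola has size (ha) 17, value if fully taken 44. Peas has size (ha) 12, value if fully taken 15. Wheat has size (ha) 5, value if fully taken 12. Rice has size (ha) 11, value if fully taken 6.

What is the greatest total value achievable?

115.25

Sort by value density: Lentils 53/14≈3.79, Canola 44/17≈2.59, Wheat 12/5≈2.4, Peas 15/12≈1.25, Rice 6/11≈0.545.
All 14 ha of Lentils fit (value 53) → 27 remain.
Canola: take in full, 17 ha for value 44 → 10 left.
Wheat: take in full, 5 ha for value 12 → 5 left.
Only 5 ha remain; take 5/12 of Peas for value 15×5/12 = 6.25.
Total value = 115.25.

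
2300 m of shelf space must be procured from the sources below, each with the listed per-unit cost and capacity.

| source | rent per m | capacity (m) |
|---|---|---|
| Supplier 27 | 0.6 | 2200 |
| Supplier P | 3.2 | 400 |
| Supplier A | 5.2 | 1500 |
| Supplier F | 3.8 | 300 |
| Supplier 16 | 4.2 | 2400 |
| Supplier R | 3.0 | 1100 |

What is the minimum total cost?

1620

Cheapest first:
Take 2200 from Supplier 27 at 0.6 — need 100 more.
Supplier R (3.0): take the remaining 100 — done.
Supplier P, Supplier F, Supplier 16, Supplier A: unused.
Cost = 2200×0.6 + 100×3.0 = 1620.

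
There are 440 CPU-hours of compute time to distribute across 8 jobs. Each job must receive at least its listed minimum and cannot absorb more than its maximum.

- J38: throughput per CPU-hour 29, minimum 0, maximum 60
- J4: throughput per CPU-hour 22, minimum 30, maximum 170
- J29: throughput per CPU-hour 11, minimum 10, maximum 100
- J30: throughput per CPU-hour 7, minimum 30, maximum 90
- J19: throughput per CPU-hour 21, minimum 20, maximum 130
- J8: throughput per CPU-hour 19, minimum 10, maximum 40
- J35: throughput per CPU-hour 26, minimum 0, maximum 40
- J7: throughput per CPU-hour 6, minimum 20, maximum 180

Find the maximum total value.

9250

Meeting every minimum uses 0+30+10+30+20+10+0+20 = 120 CPU-hours, leaving 320.
Rank by throughput per CPU-hour: J38 29 > J35 26 > J4 22 > J19 21 > J8 19 > J29 11 > J30 7 > J7 6.
Give J38 60 more to hit its cap of 60 → 260 left.
Give J35 40 more to hit its cap of 40 → 220 left.
J4 takes 140 more to reach its cap of 170 → 80 left.
Only 80 left; J19 takes them to reach 100.
Total = 29×60 + 22×170 + 11×10 + 7×30 + 21×100 + 19×10 + 26×40 + 6×20 = 9250.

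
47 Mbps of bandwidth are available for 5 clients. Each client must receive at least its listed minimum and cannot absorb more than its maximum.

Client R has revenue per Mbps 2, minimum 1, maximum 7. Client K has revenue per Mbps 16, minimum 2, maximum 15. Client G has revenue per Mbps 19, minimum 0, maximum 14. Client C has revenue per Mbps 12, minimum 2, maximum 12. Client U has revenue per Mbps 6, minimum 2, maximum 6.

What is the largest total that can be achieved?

Meeting every minimum uses 1+2+0+2+2 = 7 Mbps, leaving 40.
Rank by revenue per Mbps: Client G 19 > Client K 16 > Client C 12 > Client U 6 > Client R 2.
Client G takes 14 more to reach its cap of 14 → 26 left.
Client K: +13 to 15 (cap) → 13 left.
Client C: +10 to 12 (cap) → 3 left.
Client U has room for 4 more but only 3 remain, so it gets 5.
Total = 2×1 + 16×15 + 19×14 + 12×12 + 6×5 = 682.

682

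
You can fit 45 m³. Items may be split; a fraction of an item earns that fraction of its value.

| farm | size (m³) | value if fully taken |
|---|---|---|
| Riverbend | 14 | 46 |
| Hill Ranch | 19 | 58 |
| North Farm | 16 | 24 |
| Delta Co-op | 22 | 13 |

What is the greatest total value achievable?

122

Best value per unit of size first: Riverbend 46/14≈3.29, Hill Ranch 58/19≈3.05, North Farm 24/16≈1.5, Delta Co-op 13/22≈0.591.
All 14 m³ of Riverbend fit (value 46) → 31 remain.
Hill Ranch: take in full, 19 m³ for value 58 → 12 left.
12 m³ left: a 12/16 share of North Farm gives 24×12/16 = 18.
Total value = 122.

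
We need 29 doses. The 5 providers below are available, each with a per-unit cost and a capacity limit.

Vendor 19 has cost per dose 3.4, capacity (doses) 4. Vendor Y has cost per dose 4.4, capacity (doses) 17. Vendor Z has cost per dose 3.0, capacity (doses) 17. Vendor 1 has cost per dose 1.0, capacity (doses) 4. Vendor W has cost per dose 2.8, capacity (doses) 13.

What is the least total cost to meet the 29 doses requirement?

76.4

Use providers in increasing cost order.
Vendor 1 at 1.0: take all 4 doses → 25 still needed.
Vendor W (2.8): use full 13 → 12 doses to go.
Vendor Z (3.0): take the remaining 12 → done.
Vendor 19, Vendor Y: unused.
Cost = 4×1.0 + 13×2.8 + 12×3.0 = 76.4.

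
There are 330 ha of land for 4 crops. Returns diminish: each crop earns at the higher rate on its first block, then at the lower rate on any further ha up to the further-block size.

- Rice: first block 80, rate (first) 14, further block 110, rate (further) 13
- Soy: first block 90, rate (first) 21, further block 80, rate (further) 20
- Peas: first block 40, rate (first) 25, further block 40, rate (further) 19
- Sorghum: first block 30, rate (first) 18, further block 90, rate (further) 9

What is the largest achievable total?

Rank every tier by rate: Peas/first 25 > Soy/first 21 > Soy/second 20 > Peas/second 19 > Sorghum/first 18 > Rice/first 14 > Rice/second 13 > Sorghum/second 9.
Peas/first (25): +40 → 290 left.
Soy first at 21: fill all 90 → 200 left.
Soy second at 20: fill all 80 → 120 left.
Peas second at 19: fill all 40 → 80 left.
Sorghum first at 18: fill all 30 → 50 left.
Rice/first: +50 of 80 at 14; pool empty.
Total = 25×40 + 21×90 + 20×80 + 19×40 + 18×30 + 14×50 = 6490.

6490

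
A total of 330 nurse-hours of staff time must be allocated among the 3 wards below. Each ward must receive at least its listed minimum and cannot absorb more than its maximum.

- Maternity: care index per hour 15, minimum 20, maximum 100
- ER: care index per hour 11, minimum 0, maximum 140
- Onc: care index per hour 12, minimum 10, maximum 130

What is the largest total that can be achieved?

4160

Meeting every minimum uses 20+0+10 = 30 nurse-hours, leaving 300.
Highest care index per hour first: Maternity 15 > Onc 12 > ER 11.
Give Maternity 80 more to hit its cap of 100 → 220 left.
Onc: +120 to 130 (cap) → 100 left.
Only 100 left; ER takes them to reach 100.
Total = 15×100 + 11×100 + 12×130 = 4160.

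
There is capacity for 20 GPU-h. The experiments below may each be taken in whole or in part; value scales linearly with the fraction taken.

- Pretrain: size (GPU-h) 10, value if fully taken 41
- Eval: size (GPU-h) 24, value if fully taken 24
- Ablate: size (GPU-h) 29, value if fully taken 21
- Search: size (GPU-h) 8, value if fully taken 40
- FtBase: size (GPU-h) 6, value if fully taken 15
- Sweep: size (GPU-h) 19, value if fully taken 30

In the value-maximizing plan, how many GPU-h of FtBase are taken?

2

Sort by value density: Search 40/8≈5, Pretrain 41/10≈4.1, FtBase 15/6≈2.5, Sweep 30/19≈1.58, Eval 24/24≈1, Ablate 21/29≈0.724.
Take all of Search (8 GPU-h, value 40) — 12 GPU-h left.
All 10 GPU-h of Pretrain fit (value 41) — 2 remain.
2 GPU-h left: a 2/6 share of FtBase gives 15×2/6 = 5.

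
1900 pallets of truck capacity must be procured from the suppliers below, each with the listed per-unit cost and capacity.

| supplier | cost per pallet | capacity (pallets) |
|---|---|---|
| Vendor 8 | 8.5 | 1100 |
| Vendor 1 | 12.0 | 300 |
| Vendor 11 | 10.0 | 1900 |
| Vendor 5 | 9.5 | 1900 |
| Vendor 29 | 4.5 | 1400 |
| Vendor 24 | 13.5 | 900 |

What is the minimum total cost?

Use suppliers in increasing cost order.
Take 1400 from Vendor 29 at 4.5 ; need 500 more.
Vendor 8 (8.5): take the remaining 500 ; done.
Vendor 5, Vendor 11, Vendor 1, Vendor 24: unused.
Cost = 1400×4.5 + 500×8.5 = 10550.

10550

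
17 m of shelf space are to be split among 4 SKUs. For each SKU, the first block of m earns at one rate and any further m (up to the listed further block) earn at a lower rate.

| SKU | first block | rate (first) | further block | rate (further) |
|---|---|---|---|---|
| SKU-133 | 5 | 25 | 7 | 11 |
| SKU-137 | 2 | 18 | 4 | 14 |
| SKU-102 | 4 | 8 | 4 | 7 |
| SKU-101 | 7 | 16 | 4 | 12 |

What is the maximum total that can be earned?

315

Order all 8 blocks by rate: SKU-133/T1 25 > SKU-137/T1 18 > SKU-101/T1 16 > SKU-137/T2 14 > SKU-101/T2 12 > SKU-133/T2 11 > SKU-102/T1 8 > SKU-102/T2 7.
SKU-133/T1 (25): +5 — 12 left.
SKU-137/T1 (18): +2 — 10 left.
Fill SKU-101 T1 block (7 at 16) — 3 left.
SKU-137/T2: +3 of 4 at 14; pool empty.
Total = 25×5 + 18×2 + 16×7 + 14×3 = 315.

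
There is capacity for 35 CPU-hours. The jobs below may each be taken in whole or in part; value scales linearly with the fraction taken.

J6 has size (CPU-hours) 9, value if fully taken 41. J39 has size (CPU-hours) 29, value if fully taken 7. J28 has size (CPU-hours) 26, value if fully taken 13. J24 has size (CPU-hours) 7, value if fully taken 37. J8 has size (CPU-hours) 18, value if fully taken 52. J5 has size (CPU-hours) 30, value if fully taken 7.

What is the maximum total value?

130.5

Best value per unit of size first: J24 37/7≈5.29, J6 41/9≈4.56, J8 52/18≈2.89, J28 13/26≈0.5, J39 7/29≈0.241, J5 7/30≈0.233.
All 7 CPU-hours of J24 fit (value 37) ; 28 remain.
Take all of J6 (9 CPU-hours, value 41) ; 19 CPU-hours left.
All 18 CPU-hours of J8 fit (value 52) ; 1 remain.
Fill the last 1 CPU-hours with part of J28: 1/26 of it earns 0.5.
Total value = 130.5.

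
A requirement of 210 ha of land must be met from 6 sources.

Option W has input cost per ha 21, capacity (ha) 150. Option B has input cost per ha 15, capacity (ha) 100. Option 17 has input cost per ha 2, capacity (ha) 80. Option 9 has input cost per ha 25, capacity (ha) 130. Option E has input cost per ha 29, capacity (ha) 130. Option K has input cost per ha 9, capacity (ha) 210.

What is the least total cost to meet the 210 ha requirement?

1330

Cheapest first:
Take 80 from Option 17 at 2 → need 130 more.
Option K at 9: take 130 of its 210 → requirement met.
Option B, Option W, Option 9, Option E: unused.
Cost = 80×2 + 130×9 = 1330.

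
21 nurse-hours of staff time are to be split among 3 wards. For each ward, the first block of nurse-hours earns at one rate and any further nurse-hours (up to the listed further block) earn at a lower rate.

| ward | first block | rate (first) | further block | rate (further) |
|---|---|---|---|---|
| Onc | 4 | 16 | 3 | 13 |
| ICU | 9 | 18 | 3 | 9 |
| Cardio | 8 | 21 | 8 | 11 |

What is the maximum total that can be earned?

394

Rank every tier by rate: Cardio/first 21 > ICU/first 18 > Onc/first 16 > Onc/second 13 > Cardio/second 11 > ICU/second 9.
Fill Cardio first block (8 at 21) — 13 left.
Fill ICU first block (9 at 18) — 4 left.
Fill Onc first block (4 at 16) — 0 left.
Total = 21×8 + 18×9 + 16×4 = 394.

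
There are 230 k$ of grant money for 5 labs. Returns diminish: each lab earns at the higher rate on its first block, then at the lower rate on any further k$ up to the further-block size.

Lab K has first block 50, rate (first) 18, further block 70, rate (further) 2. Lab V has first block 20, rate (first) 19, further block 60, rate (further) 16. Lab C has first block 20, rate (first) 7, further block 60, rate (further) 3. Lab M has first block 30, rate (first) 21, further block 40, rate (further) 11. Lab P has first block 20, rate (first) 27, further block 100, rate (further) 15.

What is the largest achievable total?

4160

Treat each block as its own option and order by rate: Lab P/T1 27 > Lab M/T1 21 > Lab V/T1 19 > Lab K/T1 18 > Lab V/T2 16 > Lab P/T2 15 > Lab M/T2 11 > Lab C/T1 7 > Lab C/T2 3 > Lab K/T2 2.
Lab P/T1 (27): +20 — 210 left.
Lab M T1 at 21: fill all 30 — 180 left.
Fill Lab V T1 block (20 at 19) — 160 left.
Lab K T1 at 18: fill all 50 — 110 left.
Fill Lab V T2 block (60 at 16) — 50 left.
Lab P T2 at 15: only 50 left, fill 50.
Total = 27×20 + 21×30 + 19×20 + 18×50 + 16×60 + 15×50 = 4160.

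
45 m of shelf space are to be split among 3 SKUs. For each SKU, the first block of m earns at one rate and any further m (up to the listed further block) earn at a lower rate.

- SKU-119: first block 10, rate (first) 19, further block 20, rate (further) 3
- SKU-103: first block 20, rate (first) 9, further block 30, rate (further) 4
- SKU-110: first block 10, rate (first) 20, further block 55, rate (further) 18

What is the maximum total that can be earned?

Order all 6 blocks by rate: SKU-110/T1 20 > SKU-119/T1 19 > SKU-110/T2 18 > SKU-103/T1 9 > SKU-103/T2 4 > SKU-119/T2 3.
SKU-110 T1 at 20: fill all 10 ; 35 left.
SKU-119/T1 (19): +10 ; 25 left.
SKU-110 T2 at 18: only 25 left, fill 25.
Total = 20×10 + 19×10 + 18×25 = 840.

840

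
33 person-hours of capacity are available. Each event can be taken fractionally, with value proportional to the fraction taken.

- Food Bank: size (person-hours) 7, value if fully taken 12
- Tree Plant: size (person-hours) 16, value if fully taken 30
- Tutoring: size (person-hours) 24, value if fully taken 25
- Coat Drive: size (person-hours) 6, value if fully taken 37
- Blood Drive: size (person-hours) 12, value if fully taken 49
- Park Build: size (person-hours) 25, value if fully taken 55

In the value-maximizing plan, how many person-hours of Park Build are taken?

Rank by value-to-size ratio: Coat Drive 37/6≈6.17, Blood Drive 49/12≈4.08, Park Build 55/25≈2.2, Tree Plant 30/16≈1.88, Food Bank 12/7≈1.71, Tutoring 25/24≈1.04.
Take all of Coat Drive (6 person-hours, value 37) — 27 person-hours left.
Take all of Blood Drive (12 person-hours, value 49) — 15 person-hours left.
Fill the last 15 person-hours with part of Park Build: 15/25 of it earns 33.

15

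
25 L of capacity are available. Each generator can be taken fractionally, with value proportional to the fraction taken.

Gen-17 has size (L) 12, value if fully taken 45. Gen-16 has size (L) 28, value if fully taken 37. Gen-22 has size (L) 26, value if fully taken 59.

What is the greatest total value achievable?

Best value per unit of size first: Gen-17 45/12≈3.75, Gen-22 59/26≈2.27, Gen-16 37/28≈1.32.
Take all of Gen-17 (12 L, value 45) — 13 L left.
13 L left: a 13/26 share of Gen-22 gives 59×13/26 = 29.5.
Total value = 74.5.

74.5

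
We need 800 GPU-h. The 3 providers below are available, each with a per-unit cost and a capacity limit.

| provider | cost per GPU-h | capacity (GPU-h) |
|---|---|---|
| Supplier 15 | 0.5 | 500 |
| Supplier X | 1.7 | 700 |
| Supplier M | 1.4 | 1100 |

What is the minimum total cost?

670

Cheapest first:
Supplier 15 at 0.5: take all 500 GPU-h ; 300 still needed.
Supplier M (1.4): take the remaining 300 ; done.
Supplier X: unused.
Cost = 500×0.5 + 300×1.4 = 670.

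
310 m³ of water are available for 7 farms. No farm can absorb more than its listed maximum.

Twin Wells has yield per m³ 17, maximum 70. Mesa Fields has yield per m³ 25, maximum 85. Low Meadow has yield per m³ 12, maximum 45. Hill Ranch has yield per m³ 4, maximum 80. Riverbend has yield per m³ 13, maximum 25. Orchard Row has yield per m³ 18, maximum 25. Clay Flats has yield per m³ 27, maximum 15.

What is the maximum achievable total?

5215

Highest yield per m³ first: Clay Flats 27 > Mesa Fields 25 > Orchard Row 18 > Twin Wells 17 > Riverbend 13 > Low Meadow 12 > Hill Ranch 4.
Give Clay Flats 15 to hit its cap of 15 ; 295 left.
Give Mesa Fields 85 to hit its cap of 85 ; 210 left.
Orchard Row takes 25 to reach its cap of 25 ; 185 left.
Twin Wells takes 70 to reach its cap of 70 ; 115 left.
Give Riverbend 25 to hit its cap of 25 ; 90 left.
Low Meadow takes 45 to reach its cap of 45 ; 45 left.
Hill Ranch has room for 80 but only 45 remain, so it gets 45.
Total = 17×70 + 25×85 + 12×45 + 4×45 + 13×25 + 18×25 + 27×15 = 5215.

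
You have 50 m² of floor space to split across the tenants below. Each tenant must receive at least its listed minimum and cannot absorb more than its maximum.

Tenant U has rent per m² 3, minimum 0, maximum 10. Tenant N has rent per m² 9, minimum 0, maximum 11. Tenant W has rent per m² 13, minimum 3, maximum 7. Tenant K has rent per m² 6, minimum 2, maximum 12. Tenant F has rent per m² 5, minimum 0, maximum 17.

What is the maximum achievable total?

356

Meeting every minimum uses 0+0+3+2+0 = 5 m², leaving 45.
Order the tenants by rent per m²: Tenant W 13 > Tenant N 9 > Tenant K 6 > Tenant F 5 > Tenant U 3.
Tenant W takes 4 more to reach its cap of 7 — 41 left.
Tenant N: +11 to 11 (cap) — 30 left.
Give Tenant K 10 more to hit its cap of 12 — 20 left.
Tenant F: +17 to 17 (cap) — 3 left.
Only 3 left; Tenant U takes them to reach 3.
Total = 3×3 + 9×11 + 13×7 + 6×12 + 5×17 = 356.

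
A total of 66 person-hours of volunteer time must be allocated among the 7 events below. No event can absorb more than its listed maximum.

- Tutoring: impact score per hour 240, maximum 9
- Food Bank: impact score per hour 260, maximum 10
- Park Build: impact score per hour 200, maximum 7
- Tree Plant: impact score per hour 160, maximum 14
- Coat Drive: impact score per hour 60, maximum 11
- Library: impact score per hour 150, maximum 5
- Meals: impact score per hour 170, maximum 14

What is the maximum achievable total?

Highest impact score per hour first: Food Bank 260 > Tutoring 240 > Park Build 200 > Meals 170 > Tree Plant 160 > Library 150 > Coat Drive 60.
Food Bank: +10 to 10 (cap) → 56 left.
Tutoring takes 9 to reach its cap of 9 → 47 left.
Give Park Build 7 to hit its cap of 7 → 40 left.
Meals takes 14 to reach its cap of 14 → 26 left.
Tree Plant: +14 to 14 (cap) → 12 left.
Library takes 5 to reach its cap of 5 → 7 left.
Coat Drive: +7 (room for 11) → 7. Pool exhausted.
Total = 240×9 + 260×10 + 200×7 + 160×14 + 60×7 + 150×5 + 170×14 = 11950.

11950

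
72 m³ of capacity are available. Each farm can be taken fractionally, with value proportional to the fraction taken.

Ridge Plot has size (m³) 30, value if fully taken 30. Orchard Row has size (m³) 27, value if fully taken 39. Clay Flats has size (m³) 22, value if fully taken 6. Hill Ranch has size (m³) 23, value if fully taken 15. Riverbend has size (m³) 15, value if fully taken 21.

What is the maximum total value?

90

Best value per unit of size first: Orchard Row 39/27≈1.44, Riverbend 21/15≈1.4, Ridge Plot 30/30≈1, Hill Ranch 15/23≈0.652, Clay Flats 6/22≈0.273.
All 27 m³ of Orchard Row fit (value 39) — 45 remain.
All 15 m³ of Riverbend fit (value 21) — 30 remain.
All 30 m³ of Ridge Plot fit (value 30) — 0 remain.
Total value = 90.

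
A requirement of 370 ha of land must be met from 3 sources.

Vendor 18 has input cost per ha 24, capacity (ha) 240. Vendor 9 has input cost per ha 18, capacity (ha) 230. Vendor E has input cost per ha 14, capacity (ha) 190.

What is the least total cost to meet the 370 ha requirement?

5900

Fill from the cheapest source first.
Take 190 from Vendor E at 14 ; need 180 more.
Take 180 from Vendor 9 at 18 to finish.
Vendor 18: unused.
Cost = 190×14 + 180×18 = 5900.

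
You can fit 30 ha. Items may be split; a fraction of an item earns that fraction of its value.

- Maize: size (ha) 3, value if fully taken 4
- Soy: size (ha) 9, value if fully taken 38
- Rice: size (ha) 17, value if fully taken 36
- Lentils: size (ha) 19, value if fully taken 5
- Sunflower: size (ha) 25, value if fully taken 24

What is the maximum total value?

Best value per unit of size first: Soy 38/9≈4.22, Rice 36/17≈2.12, Maize 4/3≈1.33, Sunflower 24/25≈0.96, Lentils 5/19≈0.263.
All 9 ha of Soy fit (value 38) → 21 remain.
All 17 ha of Rice fit (value 36) → 4 remain.
Take all of Maize (3 ha, value 4) → 1 ha left.
Only 1 ha remain; take 1/25 of Sunflower for value 24×1/25 = 0.96.
Total value = 78.96.

78.96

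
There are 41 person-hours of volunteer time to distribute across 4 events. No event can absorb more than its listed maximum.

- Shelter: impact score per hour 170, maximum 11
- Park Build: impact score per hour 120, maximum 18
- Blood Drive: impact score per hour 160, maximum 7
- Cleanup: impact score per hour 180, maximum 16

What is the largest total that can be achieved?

6710

Highest impact score per hour first: Cleanup 180 > Shelter 170 > Blood Drive 160 > Park Build 120.
Give Cleanup 16 to hit its cap of 16 → 25 left.
Give Shelter 11 to hit its cap of 11 → 14 left.
Blood Drive: +7 to 7 (cap) → 7 left.
Only 7 left; Park Build takes them to reach 7.
Total = 170×11 + 120×7 + 160×7 + 180×16 = 6710.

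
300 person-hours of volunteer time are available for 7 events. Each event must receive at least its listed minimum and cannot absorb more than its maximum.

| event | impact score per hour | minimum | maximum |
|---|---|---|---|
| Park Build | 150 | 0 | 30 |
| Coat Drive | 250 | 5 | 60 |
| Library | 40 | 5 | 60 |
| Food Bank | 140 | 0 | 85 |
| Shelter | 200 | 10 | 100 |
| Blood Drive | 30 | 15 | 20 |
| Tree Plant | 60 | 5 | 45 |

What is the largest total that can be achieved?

Meeting every minimum uses 0+5+5+0+10+15+5 = 40 person-hours, leaving 260.
Highest impact score per hour first: Coat Drive 250 > Shelter 200 > Park Build 150 > Food Bank 140 > Tree Plant 60 > Library 40 > Blood Drive 30.
Coat Drive: +55 to 60 (cap) ; 205 left.
Shelter takes 90 more to reach its cap of 100 ; 115 left.
Give Park Build 30 more to hit its cap of 30 ; 85 left.
Food Bank takes 85 more to reach its cap of 85 ; 0 left.
Total = 150×30 + 250×60 + 40×5 + 140×85 + 200×100 + 30×15 + 60×5 = 52350.

52350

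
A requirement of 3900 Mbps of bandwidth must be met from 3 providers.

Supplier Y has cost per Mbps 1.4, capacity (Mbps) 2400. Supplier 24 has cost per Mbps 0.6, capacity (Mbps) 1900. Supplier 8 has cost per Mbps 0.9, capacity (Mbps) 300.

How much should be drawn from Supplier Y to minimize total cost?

1700

Cheapest first:
Supplier 24 (0.6): use full 1900 — 2000 Mbps to go.
Supplier 8 at 0.9: take all 300 Mbps — 1700 still needed.
Supplier Y (1.4): take the remaining 1700 — done.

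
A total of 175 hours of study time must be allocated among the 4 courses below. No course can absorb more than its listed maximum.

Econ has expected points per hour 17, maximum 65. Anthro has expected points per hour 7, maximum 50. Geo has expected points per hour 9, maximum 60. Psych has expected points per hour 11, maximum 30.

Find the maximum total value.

2115

Rank by expected points per hour: Econ 17 > Psych 11 > Geo 9 > Anthro 7.
Econ: +65 to 65 (cap) ; 110 left.
Psych takes 30 to reach its cap of 30 ; 80 left.
Geo: +60 to 60 (cap) ; 20 left.
Anthro: +20 (room for 50) → 20. Pool exhausted.
Total = 17×65 + 7×20 + 9×60 + 11×30 = 2115.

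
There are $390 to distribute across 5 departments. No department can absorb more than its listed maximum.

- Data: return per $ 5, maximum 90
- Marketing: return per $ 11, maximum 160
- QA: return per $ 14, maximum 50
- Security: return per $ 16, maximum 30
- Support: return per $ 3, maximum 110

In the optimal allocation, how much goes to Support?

Order the departments by return per $: Security 16 > QA 14 > Marketing 11 > Data 5 > Support 3.
Security takes 30 to reach its cap of 30 ; 360 left.
QA: +50 to 50 (cap) ; 310 left.
Give Marketing 160 to hit its cap of 160 ; 150 left.
Give Data 90 to hit its cap of 90 ; 60 left.
Support: +60 (room for 110) → 60. Pool exhausted.

60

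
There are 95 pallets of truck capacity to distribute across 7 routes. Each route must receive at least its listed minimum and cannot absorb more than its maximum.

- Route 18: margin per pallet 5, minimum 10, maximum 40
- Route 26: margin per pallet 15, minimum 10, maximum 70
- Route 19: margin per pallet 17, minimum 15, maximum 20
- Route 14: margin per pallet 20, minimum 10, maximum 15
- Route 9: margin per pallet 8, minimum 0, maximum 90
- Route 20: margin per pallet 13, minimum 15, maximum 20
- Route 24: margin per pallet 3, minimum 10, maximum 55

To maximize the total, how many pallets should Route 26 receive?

Meeting every minimum uses 10+10+15+10+0+15+10 = 70 pallets, leaving 25.
Rank by margin per pallet: Route 14 20 > Route 19 17 > Route 26 15 > Route 20 13 > Route 9 8 > Route 18 5 > Route 24 3.
Route 14: +5 to 15 (cap) → 20 left.
Route 19: +5 to 20 (cap) → 15 left.
Only 15 left; Route 26 takes them to reach 25.

25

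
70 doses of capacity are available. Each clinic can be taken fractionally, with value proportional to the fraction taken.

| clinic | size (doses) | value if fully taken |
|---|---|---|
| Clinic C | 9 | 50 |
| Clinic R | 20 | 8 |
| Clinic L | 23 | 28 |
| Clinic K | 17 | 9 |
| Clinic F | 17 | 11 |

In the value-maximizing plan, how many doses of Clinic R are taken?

Sort by value density: Clinic C 50/9≈5.56, Clinic L 28/23≈1.22, Clinic F 11/17≈0.647, Clinic K 9/17≈0.529, Clinic R 8/20≈0.4.
All 9 doses of Clinic C fit (value 50) → 61 remain.
Take all of Clinic L (23 doses, value 28) → 38 doses left.
Clinic F: take in full, 17 doses for value 11 → 21 left.
All 17 doses of Clinic K fit (value 9) → 4 remain.
Fill the last 4 doses with part of Clinic R: 4/20 of it earns 1.6.

4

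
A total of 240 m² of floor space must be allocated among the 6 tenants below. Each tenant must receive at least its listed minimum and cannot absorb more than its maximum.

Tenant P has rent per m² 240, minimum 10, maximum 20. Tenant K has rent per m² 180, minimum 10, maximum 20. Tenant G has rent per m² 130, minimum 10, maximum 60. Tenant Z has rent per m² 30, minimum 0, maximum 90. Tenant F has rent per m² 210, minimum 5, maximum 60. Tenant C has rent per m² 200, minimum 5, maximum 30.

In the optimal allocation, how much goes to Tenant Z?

Meeting every minimum uses 10+10+10+0+5+5 = 40 m², leaving 200.
Order the tenants by rent per m²: Tenant P 240 > Tenant F 210 > Tenant C 200 > Tenant K 180 > Tenant G 130 > Tenant Z 30.
Tenant P: +10 to 20 (cap) — 190 left.
Tenant F takes 55 more to reach its cap of 60 — 135 left.
Tenant C: +25 to 30 (cap) — 110 left.
Give Tenant K 10 more to hit its cap of 20 — 100 left.
Tenant G takes 50 more to reach its cap of 60 — 50 left.
Tenant Z has room for 90 more but only 50 remain, so it gets 50.

50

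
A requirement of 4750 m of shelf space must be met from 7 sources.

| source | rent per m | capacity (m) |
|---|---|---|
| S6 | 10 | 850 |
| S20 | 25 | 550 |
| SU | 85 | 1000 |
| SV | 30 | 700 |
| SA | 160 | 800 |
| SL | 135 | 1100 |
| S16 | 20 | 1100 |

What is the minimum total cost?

Fill from the cheapest source first.
S6 at 10: take all 850 m — 3900 still needed.
Take 1100 from S16 at 20 — need 2800 more.
Take 550 from S20 at 25 — need 2250 more.
SV at 30: take all 700 m — 1550 still needed.
Take 1000 from SU at 85 — need 550 more.
SL (135): take the remaining 550 — done.
SA: unused.
Cost = 850×10 + 1100×20 + 550×25 + 700×30 + 1000×85 + 550×135 = 224500.

224500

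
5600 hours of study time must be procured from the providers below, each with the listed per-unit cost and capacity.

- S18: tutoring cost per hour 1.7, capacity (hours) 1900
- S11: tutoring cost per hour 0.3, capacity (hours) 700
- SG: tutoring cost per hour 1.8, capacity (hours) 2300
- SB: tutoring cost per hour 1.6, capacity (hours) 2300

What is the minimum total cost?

Cheapest first:
S11 (0.3): use full 700 ; 4900 hours to go.
SB at 1.6: take all 2300 hours ; 2600 still needed.
S18 (1.7): use full 1900 ; 700 hours to go.
Take 700 from SG at 1.8 to finish.
Cost = 700×0.3 + 2300×1.6 + 1900×1.7 + 700×1.8 = 8380.

8380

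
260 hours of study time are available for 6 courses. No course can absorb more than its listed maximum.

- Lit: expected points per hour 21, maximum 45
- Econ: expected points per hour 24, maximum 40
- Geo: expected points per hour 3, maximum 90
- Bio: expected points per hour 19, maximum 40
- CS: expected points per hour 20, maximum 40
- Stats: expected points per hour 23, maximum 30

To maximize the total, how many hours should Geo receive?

Order the courses by expected points per hour: Econ 24 > Stats 23 > Lit 21 > CS 20 > Bio 19 > Geo 3.
Econ: +40 to 40 (cap) ; 220 left.
Stats takes 30 to reach its cap of 30 ; 190 left.
Lit takes 45 to reach its cap of 45 ; 145 left.
CS takes 40 to reach its cap of 40 ; 105 left.
Bio takes 40 to reach its cap of 40 ; 65 left.
Geo has room for 90 but only 65 remain, so it gets 65.

65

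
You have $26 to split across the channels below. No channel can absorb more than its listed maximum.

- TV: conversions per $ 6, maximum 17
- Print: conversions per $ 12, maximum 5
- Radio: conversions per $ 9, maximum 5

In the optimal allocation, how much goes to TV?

Highest conversions per $ first: Print 12 > Radio 9 > TV 6.
Print: +5 to 5 (cap) — 21 left.
Give Radio 5 to hit its cap of 5 — 16 left.
TV: +16 (room for 17) → 16. Pool exhausted.

16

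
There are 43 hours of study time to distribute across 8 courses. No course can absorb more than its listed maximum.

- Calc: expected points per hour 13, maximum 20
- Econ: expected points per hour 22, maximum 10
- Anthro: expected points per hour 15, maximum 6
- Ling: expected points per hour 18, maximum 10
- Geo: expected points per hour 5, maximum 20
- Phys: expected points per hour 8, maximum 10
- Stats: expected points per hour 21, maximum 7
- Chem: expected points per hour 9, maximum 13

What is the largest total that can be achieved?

767

Order the courses by expected points per hour: Econ 22 > Stats 21 > Ling 18 > Anthro 15 > Calc 13 > Chem 9 > Phys 8 > Geo 5.
Give Econ 10 to hit its cap of 10 ; 33 left.
Give Stats 7 to hit its cap of 7 ; 26 left.
Ling: +10 to 10 (cap) ; 16 left.
Anthro takes 6 to reach its cap of 6 ; 10 left.
Calc: +10 (room for 20) → 10. Pool exhausted.
Total = 13×10 + 22×10 + 15×6 + 18×10 + 21×7 = 767.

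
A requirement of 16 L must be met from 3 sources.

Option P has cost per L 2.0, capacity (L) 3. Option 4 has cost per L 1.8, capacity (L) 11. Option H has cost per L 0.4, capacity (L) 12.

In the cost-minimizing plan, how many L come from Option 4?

Use sources in increasing cost order.
Option H (0.4): use full 12 → 4 L to go.
Option 4 at 1.8: take 4 of its 11 → requirement met.
Option P: unused.

4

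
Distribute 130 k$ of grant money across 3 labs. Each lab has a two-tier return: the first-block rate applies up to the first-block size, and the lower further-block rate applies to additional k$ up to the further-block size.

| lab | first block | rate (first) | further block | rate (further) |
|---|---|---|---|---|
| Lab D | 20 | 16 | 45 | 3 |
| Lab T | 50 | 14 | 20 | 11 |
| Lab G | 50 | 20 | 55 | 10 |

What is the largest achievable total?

Order all 6 blocks by rate: Lab G/T1 20 > Lab D/T1 16 > Lab T/T1 14 > Lab T/T2 11 > Lab G/T2 10 > Lab D/T2 3.
Fill Lab G T1 block (50 at 20) — 80 left.
Lab D T1 at 16: fill all 20 — 60 left.
Lab T T1 at 14: fill all 50 — 10 left.
Lab T/T2: +10 of 20 at 11; pool empty.
Total = 20×50 + 16×20 + 14×50 + 11×10 = 2130.

2130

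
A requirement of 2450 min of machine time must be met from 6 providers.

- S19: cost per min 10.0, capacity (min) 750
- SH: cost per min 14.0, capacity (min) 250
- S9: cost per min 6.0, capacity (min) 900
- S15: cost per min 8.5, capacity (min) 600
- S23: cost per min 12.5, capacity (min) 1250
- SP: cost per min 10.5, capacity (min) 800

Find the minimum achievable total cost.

20100

Fill from the cheapest provider first.
Take 900 from S9 at 6.0 ; need 1550 more.
Take 600 from S15 at 8.5 ; need 950 more.
S19 (10.0): use full 750 ; 200 min to go.
Take 200 from SP at 10.5 to finish.
S23, SH: unused.
Cost = 900×6.0 + 600×8.5 + 750×10.0 + 200×10.5 = 20100.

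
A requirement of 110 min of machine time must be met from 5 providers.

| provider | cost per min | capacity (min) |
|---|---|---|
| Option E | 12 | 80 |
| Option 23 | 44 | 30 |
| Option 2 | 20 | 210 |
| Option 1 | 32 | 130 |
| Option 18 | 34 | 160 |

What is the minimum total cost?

Use providers in increasing cost order.
Option E at 12: take all 80 min → 30 still needed.
Take 30 from Option 2 at 20 to finish.
Option 1, Option 18, Option 23: unused.
Cost = 80×12 + 30×20 = 1560.

1560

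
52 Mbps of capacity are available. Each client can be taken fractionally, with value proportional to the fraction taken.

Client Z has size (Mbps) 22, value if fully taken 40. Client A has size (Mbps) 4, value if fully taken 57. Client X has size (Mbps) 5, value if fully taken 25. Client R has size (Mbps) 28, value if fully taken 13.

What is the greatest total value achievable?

131.75

Best value per unit of size first: Client A 57/4≈14.2, Client X 25/5≈5, Client Z 40/22≈1.82, Client R 13/28≈0.464.
Take all of Client A (4 Mbps, value 57) — 48 Mbps left.
Take all of Client X (5 Mbps, value 25) — 43 Mbps left.
Client Z: take in full, 22 Mbps for value 40 — 21 left.
21 Mbps left: a 21/28 share of Client R gives 13×21/28 = 9.75.
Total value = 131.75.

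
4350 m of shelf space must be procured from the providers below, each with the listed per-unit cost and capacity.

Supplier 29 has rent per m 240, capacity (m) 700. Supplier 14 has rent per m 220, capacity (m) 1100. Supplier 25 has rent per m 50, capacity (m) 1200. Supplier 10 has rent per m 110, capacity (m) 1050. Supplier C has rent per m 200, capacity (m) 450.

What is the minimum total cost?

639500

Fill from the cheapest provider first.
Take 1200 from Supplier 25 at 50 → need 3150 more.
Supplier 10 (110): use full 1050 → 2100 m to go.
Supplier C at 200: take all 450 m → 1650 still needed.
Supplier 14 (220): use full 1100 → 550 m to go.
Take 550 from Supplier 29 at 240 to finish.
Cost = 1200×50 + 1050×110 + 450×200 + 1100×220 + 550×240 = 639500.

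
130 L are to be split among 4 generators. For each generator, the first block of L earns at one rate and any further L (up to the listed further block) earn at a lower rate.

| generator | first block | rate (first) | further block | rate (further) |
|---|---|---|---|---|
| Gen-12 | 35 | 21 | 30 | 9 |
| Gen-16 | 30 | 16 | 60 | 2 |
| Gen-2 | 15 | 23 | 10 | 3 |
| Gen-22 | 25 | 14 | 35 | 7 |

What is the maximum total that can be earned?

2135

Treat each block as its own option and order by rate: Gen-2/tier1 23 > Gen-12/tier1 21 > Gen-16/tier1 16 > Gen-22/tier1 14 > Gen-12/tier2 9 > Gen-22/tier2 7 > Gen-2/tier2 3 > Gen-16/tier2 2.
Gen-2/tier1 (23): +15 → 115 left.
Gen-12/tier1 (21): +35 → 80 left.
Gen-16/tier1 (16): +30 → 50 left.
Gen-22/tier1 (14): +25 → 25 left.
Gen-12/tier2: +25 of 30 at 9; pool empty.
Total = 23×15 + 21×35 + 16×30 + 14×25 + 9×25 = 2135.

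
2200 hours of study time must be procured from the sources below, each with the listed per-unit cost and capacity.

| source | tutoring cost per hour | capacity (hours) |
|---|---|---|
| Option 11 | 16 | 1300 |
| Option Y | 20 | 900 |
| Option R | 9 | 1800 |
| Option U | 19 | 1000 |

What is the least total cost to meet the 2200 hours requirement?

22600

Fill from the cheapest source first.
Take 1800 from Option R at 9 → need 400 more.
Option 11 (16): take the remaining 400 → done.
Option U, Option Y: unused.
Cost = 1800×9 + 400×16 = 22600.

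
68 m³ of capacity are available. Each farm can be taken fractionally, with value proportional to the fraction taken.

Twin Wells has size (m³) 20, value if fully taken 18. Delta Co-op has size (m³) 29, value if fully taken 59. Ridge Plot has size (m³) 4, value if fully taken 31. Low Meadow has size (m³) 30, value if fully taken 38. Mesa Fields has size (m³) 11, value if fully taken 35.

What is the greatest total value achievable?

Best value per unit of size first: Ridge Plot 31/4≈7.75, Mesa Fields 35/11≈3.18, Delta Co-op 59/29≈2.03, Low Meadow 38/30≈1.27, Twin Wells 18/20≈0.9.
All 4 m³ of Ridge Plot fit (value 31) — 64 remain.
Take all of Mesa Fields (11 m³, value 35) — 53 m³ left.
All 29 m³ of Delta Co-op fit (value 59) — 24 remain.
Only 24 m³ remain; take 24/30 of Low Meadow for value 38×24/30 = 30.4.
Total value = 155.4.

155.4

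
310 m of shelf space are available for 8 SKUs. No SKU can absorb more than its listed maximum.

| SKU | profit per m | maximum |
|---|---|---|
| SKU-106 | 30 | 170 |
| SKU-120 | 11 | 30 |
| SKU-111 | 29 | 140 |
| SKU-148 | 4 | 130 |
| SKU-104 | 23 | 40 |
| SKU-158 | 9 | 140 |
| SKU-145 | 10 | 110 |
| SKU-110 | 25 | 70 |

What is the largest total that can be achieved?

Highest profit per m first: SKU-106 30 > SKU-111 29 > SKU-110 25 > SKU-104 23 > SKU-120 11 > SKU-145 10 > SKU-158 9 > SKU-148 4.
Give SKU-106 170 to hit its cap of 170 ; 140 left.
SKU-111 takes 140 to reach its cap of 140 ; 0 left.
Total = 30×170 + 29×140 = 9160.

9160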